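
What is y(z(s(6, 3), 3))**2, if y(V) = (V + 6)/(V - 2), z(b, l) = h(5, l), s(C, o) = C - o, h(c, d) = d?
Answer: 81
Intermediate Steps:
z(b, l) = l
y(V) = (6 + V)/(-2 + V)
y(z(s(6, 3), 3))**2 = ((6 + 3)/(-2 + 3))**2 = (9/1)**2 = (1*9)**2 = 9**2 = 81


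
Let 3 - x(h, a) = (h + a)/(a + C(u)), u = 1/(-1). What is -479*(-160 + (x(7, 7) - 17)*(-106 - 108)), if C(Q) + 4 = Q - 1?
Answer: -2793528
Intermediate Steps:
u = -1
C(Q) = -5 + Q (C(Q) = -4 + (Q - 1) = -4 + (-1 + Q) = -5 + Q)
x(h, a) = 3 - (a + h)/(-6 + a) (x(h, a) = 3 - (h + a)/(a + (-5 - 1)) = 3 - (a + h)/(a - 6) = 3 - (a + h)/(-6 + a))
-479*(-160 + (x(7, 7) - 17)*(-106 - 108)) = -479*(-160 + ((-18 - 1*7 + 2*7)/(-6 + 7) - 17)*(-106 - 108)) = -479*(-160 + ((-18 - 7 + 14)/1 - 17)*(-214)) = -479*(-160 + (1*(-11) - 17)*(-214)) = -479*(-160 + (-11 - 17)*(-214)) = -479*(-160 - 28*(-214)) = -479*(-160 + 5992) = -479*5832 = -2793528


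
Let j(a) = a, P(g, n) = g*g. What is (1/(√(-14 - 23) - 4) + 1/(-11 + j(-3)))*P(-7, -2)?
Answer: -763/106 - 49*I*√37/53 ≈ -7.1981 - 5.6237*I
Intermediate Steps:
P(g, n) = g²
(1/(√(-14 - 23) - 4) + 1/(-11 + j(-3)))*P(-7, -2) = (1/(√(-14 - 23) - 4) + 1/(-11 - 3))*(-7)² = (1/(√(-37) - 4) + 1/(-14))*49 = (1/(I*√37 - 4) - 1/14)*49 = (1/(-4 + I*√37) - 1/14)*49 = (-1/14 + 1/(-4 + I*√37))*49 = -7/2 + 49/(-4 + I*√37)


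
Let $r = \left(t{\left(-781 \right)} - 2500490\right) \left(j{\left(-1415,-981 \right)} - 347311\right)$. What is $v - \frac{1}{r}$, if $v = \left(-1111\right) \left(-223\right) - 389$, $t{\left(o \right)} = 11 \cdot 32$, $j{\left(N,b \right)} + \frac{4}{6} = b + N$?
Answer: $\frac{648823967536124533}{2622952278974} \approx 2.4736 \cdot 10^{5}$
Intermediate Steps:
$j{\left(N,b \right)} = - \frac{2}{3} + N + b$ ($j{\left(N,b \right)} = - \frac{2}{3} + \left(b + N\right) = - \frac{2}{3} + \left(N + b\right) = - \frac{2}{3} + N + b$)
$t{\left(o \right)} = 352$
$r = \frac{2622952278974}{3}$ ($r = \left(352 - 2500490\right) \left(\left(- \frac{2}{3} - 1415 - 981\right) - 347311\right) = - 2500138 \left(- \frac{7190}{3} - 347311\right) = \left(-2500138\right) \left(- \frac{1049123}{3}\right) = \frac{2622952278974}{3} \approx 8.7432 \cdot 10^{11}$)
$v = 247364$ ($v = 247753 - 389 = 247364$)
$v - \frac{1}{r} = 247364 - \frac{1}{\frac{2622952278974}{3}} = 247364 - \frac{3}{2622952278974} = \frac{648823967536124533}{2622952278974}$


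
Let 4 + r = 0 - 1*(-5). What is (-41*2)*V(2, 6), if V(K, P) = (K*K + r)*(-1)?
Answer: 410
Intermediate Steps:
r = 1 (r = -4 + (0 - 1*(-5)) = -4 + (0 + 5) = -4 + 5 = 1)
V(K, P) = -1 - K² (V(K, P) = (K*K + 1)*(-1) = (K² + 1)*(-1) = (1 + K²)*(-1) = -1 - K²)
(-41*2)*V(2, 6) = (-41*2)*(-1 - 1*2²) = -82*(-1 - 1*4) = -82*(-1 - 4) = -82*(-5) = 410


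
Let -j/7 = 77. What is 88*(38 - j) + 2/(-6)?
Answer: 152327/3 ≈ 50776.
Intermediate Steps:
j = -539 (j = -7*77 = -539)
88*(38 - j) + 2/(-6) = 88*(38 - 1*(-539)) + 2/(-6) = 88*(38 + 539) + 2*(-1/6) = 88*577 - 1/3 = 50776 - 1/3 = 152327/3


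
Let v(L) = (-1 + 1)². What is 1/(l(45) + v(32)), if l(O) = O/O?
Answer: 1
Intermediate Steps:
v(L) = 0 (v(L) = 0² = 0)
l(O) = 1
1/(l(45) + v(32)) = 1/(1 + 0) = 1/1 = 1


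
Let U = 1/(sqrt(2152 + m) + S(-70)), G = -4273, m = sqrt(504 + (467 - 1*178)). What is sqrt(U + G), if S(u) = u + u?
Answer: sqrt(-598221 + 4273*sqrt(2152 + sqrt(793)))/sqrt(140 - sqrt(2152 + sqrt(793))) ≈ 65.368*I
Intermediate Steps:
m = sqrt(793) (m = sqrt(504 + (467 - 178)) = sqrt(504 + 289) = sqrt(793) ≈ 28.160)
S(u) = 2*u
U = 1/(-140 + sqrt(2152 + sqrt(793))) (U = 1/(sqrt(2152 + sqrt(793)) + 2*(-70)) = 1/(sqrt(2152 + sqrt(793)) - 140) = 1/(-140 + sqrt(2152 + sqrt(793))) ≈ -0.010717)
sqrt(U + G) = sqrt(-1/(140 - sqrt(2152 + sqrt(793))) - 4273) = sqrt(-4273 - 1/(140 - sqrt(2152 + sqrt(793))))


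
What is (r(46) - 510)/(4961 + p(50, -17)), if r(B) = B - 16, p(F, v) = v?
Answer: -10/103 ≈ -0.097087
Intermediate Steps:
r(B) = -16 + B
(r(46) - 510)/(4961 + p(50, -17)) = ((-16 + 46) - 510)/(4961 - 17) = (30 - 510)/4944 = -480*1/4944 = -10/103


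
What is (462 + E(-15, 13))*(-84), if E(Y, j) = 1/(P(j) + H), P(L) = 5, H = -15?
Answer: -193998/5 ≈ -38800.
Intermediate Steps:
E(Y, j) = -⅒ (E(Y, j) = 1/(5 - 15) = 1/(-10) = -⅒)
(462 + E(-15, 13))*(-84) = (462 - ⅒)*(-84) = (4619/10)*(-84) = -193998/5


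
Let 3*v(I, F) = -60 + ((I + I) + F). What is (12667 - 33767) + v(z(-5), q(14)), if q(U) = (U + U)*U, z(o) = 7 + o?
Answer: -20988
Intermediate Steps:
q(U) = 2*U² (q(U) = (2*U)*U = 2*U²)
v(I, F) = -20 + F/3 + 2*I/3 (v(I, F) = (-60 + ((I + I) + F))/3 = (-60 + (2*I + F))/3 = (-60 + (F + 2*I))/3 = (-60 + F + 2*I)/3 = -20 + F/3 + 2*I/3)
(12667 - 33767) + v(z(-5), q(14)) = (12667 - 33767) + (-20 + (2*14²)/3 + 2*(7 - 5)/3) = -21100 + (-20 + (2*196)/3 + (⅔)*2) = -21100 + (-20 + (⅓)*392 + 4/3) = -21100 + (-20 + 392/3 + 4/3) = -21100 + 112 = -20988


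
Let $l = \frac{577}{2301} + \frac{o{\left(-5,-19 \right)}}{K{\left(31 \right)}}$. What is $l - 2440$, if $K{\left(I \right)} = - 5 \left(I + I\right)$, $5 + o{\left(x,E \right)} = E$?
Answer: $- \frac{870121153}{356655} \approx -2439.7$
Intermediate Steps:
$o{\left(x,E \right)} = -5 + E$
$K{\left(I \right)} = - 10 I$ ($K{\left(I \right)} = - 5 \cdot 2 I = - 10 I$)
$l = \frac{117047}{356655}$ ($l = \frac{577}{2301} + \frac{-5 - 19}{\left(-10\right) 31} = 577 \cdot \frac{1}{2301} - \frac{24}{-310} = \frac{577}{2301} - - \frac{12}{155} = \frac{577}{2301} + \frac{12}{155} = \frac{117047}{356655} \approx 0.32818$)
$l - 2440 = \frac{117047}{356655} - 2440 = - \frac{870121153}{356655}$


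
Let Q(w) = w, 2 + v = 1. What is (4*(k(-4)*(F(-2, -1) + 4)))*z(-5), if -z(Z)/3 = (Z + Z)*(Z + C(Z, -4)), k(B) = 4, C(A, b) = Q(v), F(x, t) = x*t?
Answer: -17280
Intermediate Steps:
v = -1 (v = -2 + 1 = -1)
F(x, t) = t*x
C(A, b) = -1
z(Z) = -6*Z*(-1 + Z) (z(Z) = -3*(Z + Z)*(Z - 1) = -3*2*Z*(-1 + Z) = -6*Z*(-1 + Z))
(4*(k(-4)*(F(-2, -1) + 4)))*z(-5) = (4*(4*(-1*(-2) + 4)))*(6*(-5)*(1 - 1*(-5))) = (4*(4*(2 + 4)))*(6*(-5)*(1 + 5)) = (4*(4*6))*(6*(-5)*6) = (4*24)*(-180) = 96*(-180) = -17280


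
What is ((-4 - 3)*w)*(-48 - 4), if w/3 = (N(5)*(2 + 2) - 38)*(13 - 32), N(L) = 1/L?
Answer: 3859128/5 ≈ 7.7183e+5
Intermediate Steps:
w = 10602/5 (w = 3*(((2 + 2)/5 - 38)*(13 - 32)) = 3*(((1/5)*4 - 38)*(-19)) = 3*((4/5 - 38)*(-19)) = 3*(-186/5*(-19)) = 3*(3534/5) = 10602/5 ≈ 2120.4)
((-4 - 3)*w)*(-48 - 4) = ((-4 - 3)*(10602/5))*(-48 - 4) = -7*10602/5*(-52) = -74214/5*(-52) = 3859128/5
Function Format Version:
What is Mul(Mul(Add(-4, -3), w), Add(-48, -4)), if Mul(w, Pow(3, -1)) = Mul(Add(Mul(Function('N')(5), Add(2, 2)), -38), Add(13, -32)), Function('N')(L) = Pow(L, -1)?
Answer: Rational(3859128, 5) ≈ 7.7183e+5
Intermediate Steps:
w = Rational(10602, 5) (w = Mul(3, Mul(Add(Mul(Pow(5, -1), Add(2, 2)), -38), Add(13, -32))) = Mul(3, Mul(Add(Mul(Rational(1, 5), 4), -38), -19)) = Mul(3, Mul(Add(Rational(4, 5), -38), -19)) = Mul(3, Mul(Rational(-186, 5), -19)) = Mul(3, Rational(3534, 5)) = Rational(10602, 5) ≈ 2120.4)
Mul(Mul(Add(-4, -3), w), Add(-48, -4)) = Mul(Mul(Add(-4, -3), Rational(10602, 5)), Add(-48, -4)) = Mul(Mul(-7, Rational(10602, 5)), -52) = Mul(Rational(-74214, 5), -52) = Rational(3859128, 5)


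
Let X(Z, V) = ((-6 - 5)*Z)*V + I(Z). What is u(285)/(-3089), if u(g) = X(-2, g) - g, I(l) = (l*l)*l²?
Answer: -6001/3089 ≈ -1.9427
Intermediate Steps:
I(l) = l⁴ (I(l) = l²*l² = l⁴)
X(Z, V) = Z⁴ - 11*V*Z (X(Z, V) = ((-6 - 5)*Z)*V + Z⁴ = (-11*Z)*V + Z⁴ = -11*V*Z + Z⁴ = Z⁴ - 11*V*Z)
u(g) = 16 + 21*g (u(g) = -2*((-2)³ - 11*g) - g = -2*(-8 - 11*g) - g = (16 + 22*g) - g = 16 + 21*g)
u(285)/(-3089) = (16 + 21*285)/(-3089) = (16 + 5985)*(-1/3089) = 6001*(-1/3089) = -6001/3089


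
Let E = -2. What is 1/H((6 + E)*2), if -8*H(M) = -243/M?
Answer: 64/243 ≈ 0.26337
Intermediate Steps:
H(M) = 243/(8*M) (H(M) = -(-243)/(8*M) = 243/(8*M))
1/H((6 + E)*2) = 1/(243/(8*(((6 - 2)*2)))) = 1/(243/(8*((4*2)))) = 1/((243/8)/8) = 1/((243/8)*(1/8)) = 1/(243/64) = 64/243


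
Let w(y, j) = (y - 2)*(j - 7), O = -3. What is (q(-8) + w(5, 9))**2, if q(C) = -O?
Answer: 81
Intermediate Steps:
w(y, j) = (-7 + j)*(-2 + y) (w(y, j) = (-2 + y)*(-7 + j) = (-7 + j)*(-2 + y))
q(C) = 3 (q(C) = -1*(-3) = 3)
(q(-8) + w(5, 9))**2 = (3 + (14 - 7*5 - 2*9 + 9*5))**2 = (3 + (14 - 35 - 18 + 45))**2 = (3 + 6)**2 = 9**2 = 81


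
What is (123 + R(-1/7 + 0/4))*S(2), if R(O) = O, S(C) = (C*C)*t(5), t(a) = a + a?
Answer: 34400/7 ≈ 4914.3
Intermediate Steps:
t(a) = 2*a
S(C) = 10*C**2 (S(C) = (C*C)*(2*5) = C**2*10 = 10*C**2)
(123 + R(-1/7 + 0/4))*S(2) = (123 + (-1/7 + 0/4))*(10*2**2) = (123 + (-1*1/7 + 0*(1/4)))*(10*4) = (123 + (-1/7 + 0))*40 = (123 - 1/7)*40 = (860/7)*40 = 34400/7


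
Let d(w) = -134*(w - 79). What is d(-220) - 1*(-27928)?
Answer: 67994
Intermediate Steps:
d(w) = 10586 - 134*w (d(w) = -134*(-79 + w) = 10586 - 134*w)
d(-220) - 1*(-27928) = (10586 - 134*(-220)) - 1*(-27928) = (10586 + 29480) + 27928 = 40066 + 27928 = 67994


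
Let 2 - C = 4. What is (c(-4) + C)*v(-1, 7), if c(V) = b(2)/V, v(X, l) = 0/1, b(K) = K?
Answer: 0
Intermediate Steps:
C = -2 (C = 2 - 1*4 = 2 - 4 = -2)
v(X, l) = 0 (v(X, l) = 0*1 = 0)
c(V) = 2/V
(c(-4) + C)*v(-1, 7) = (2/(-4) - 2)*0 = (2*(-¼) - 2)*0 = (-½ - 2)*0 = -5/2*0 = 0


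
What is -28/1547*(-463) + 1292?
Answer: 287384/221 ≈ 1300.4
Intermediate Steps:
-28/1547*(-463) + 1292 = -28*1/1547*(-463) + 1292 = -4/221*(-463) + 1292 = 1852/221 + 1292 = 287384/221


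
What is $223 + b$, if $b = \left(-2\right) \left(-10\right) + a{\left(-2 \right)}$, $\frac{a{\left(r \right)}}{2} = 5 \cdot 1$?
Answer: $253$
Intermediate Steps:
$a{\left(r \right)} = 10$ ($a{\left(r \right)} = 2 \cdot 5 \cdot 1 = 2 \cdot 5 = 10$)
$b = 30$ ($b = \left(-2\right) \left(-10\right) + 10 = 20 + 10 = 30$)
$223 + b = 223 + 30 = 253$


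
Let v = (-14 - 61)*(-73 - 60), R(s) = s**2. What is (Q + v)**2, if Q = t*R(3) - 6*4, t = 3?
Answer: 99560484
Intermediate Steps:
Q = 3 (Q = 3*3**2 - 6*4 = 3*9 - 24 = 27 - 24 = 3)
v = 9975 (v = -75*(-133) = 9975)
(Q + v)**2 = (3 + 9975)**2 = 9978**2 = 99560484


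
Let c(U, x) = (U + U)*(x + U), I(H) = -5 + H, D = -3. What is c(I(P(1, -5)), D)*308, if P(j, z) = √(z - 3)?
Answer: 19712 - 16016*I*√2 ≈ 19712.0 - 22650.0*I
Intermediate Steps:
P(j, z) = √(-3 + z)
c(U, x) = 2*U*(U + x) (c(U, x) = (2*U)*(U + x) = 2*U*(U + x))
c(I(P(1, -5)), D)*308 = (2*(-5 + √(-3 - 5))*((-5 + √(-3 - 5)) - 3))*308 = (2*(-5 + √(-8))*((-5 + √(-8)) - 3))*308 = (2*(-5 + 2*I*√2)*((-5 + 2*I*√2) - 3))*308 = (2*(-5 + 2*I*√2)*(-8 + 2*I*√2))*308 = (2*(-8 + 2*I*√2)*(-5 + 2*I*√2))*308 = 616*(-8 + 2*I*√2)*(-5 + 2*I*√2)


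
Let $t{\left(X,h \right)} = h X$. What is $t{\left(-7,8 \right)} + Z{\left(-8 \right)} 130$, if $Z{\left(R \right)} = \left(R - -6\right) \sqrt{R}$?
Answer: $-56 - 520 i \sqrt{2} \approx -56.0 - 735.39 i$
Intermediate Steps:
$Z{\left(R \right)} = \sqrt{R} \left(6 + R\right)$ ($Z{\left(R \right)} = \left(R + 6\right) \sqrt{R} = \left(6 + R\right) \sqrt{R} = \sqrt{R} \left(6 + R\right)$)
$t{\left(X,h \right)} = X h$
$t{\left(-7,8 \right)} + Z{\left(-8 \right)} 130 = \left(-7\right) 8 + \sqrt{-8} \left(6 - 8\right) 130 = -56 + 2 i \sqrt{2} \left(-2\right) 130 = -56 + - 4 i \sqrt{2} \cdot 130 = -56 - 520 i \sqrt{2}$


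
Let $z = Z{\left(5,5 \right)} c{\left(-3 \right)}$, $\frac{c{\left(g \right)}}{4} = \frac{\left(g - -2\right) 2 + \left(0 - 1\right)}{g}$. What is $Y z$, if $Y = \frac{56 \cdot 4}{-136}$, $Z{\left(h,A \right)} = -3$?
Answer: $\frac{336}{17} \approx 19.765$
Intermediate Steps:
$c{\left(g \right)} = \frac{4 \left(3 + 2 g\right)}{g}$ ($c{\left(g \right)} = 4 \frac{\left(g - -2\right) 2 + \left(0 - 1\right)}{g} = 4 \frac{\left(g + 2\right) 2 - 1}{g} = 4 \frac{\left(2 + g\right) 2 - 1}{g} = 4 \frac{\left(4 + 2 g\right) - 1}{g} = 4 \frac{3 + 2 g}{g} = \frac{4 \left(3 + 2 g\right)}{g}$)
$Y = - \frac{28}{17}$ ($Y = 224 \left(- \frac{1}{136}\right) = - \frac{28}{17} \approx -1.6471$)
$z = -12$ ($z = - 3 \left(8 + \frac{12}{-3}\right) = - 3 \left(8 + 12 \left(- \frac{1}{3}\right)\right) = - 3 \left(8 - 4\right) = \left(-3\right) 4 = -12$)
$Y z = \left(- \frac{28}{17}\right) \left(-12\right) = \frac{336}{17}$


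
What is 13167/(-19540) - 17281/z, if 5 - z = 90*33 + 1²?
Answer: 149308709/28977820 ≈ 5.1525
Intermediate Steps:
z = -2966 (z = 5 - (90*33 + 1²) = 5 - (2970 + 1) = 5 - 1*2971 = 5 - 2971 = -2966)
13167/(-19540) - 17281/z = 13167/(-19540) - 17281/(-2966) = 13167*(-1/19540) - 17281*(-1/2966) = -13167/19540 + 17281/2966 = 149308709/28977820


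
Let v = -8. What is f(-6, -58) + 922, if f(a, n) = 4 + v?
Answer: 918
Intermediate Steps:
f(a, n) = -4 (f(a, n) = 4 - 8 = -4)
f(-6, -58) + 922 = -4 + 922 = 918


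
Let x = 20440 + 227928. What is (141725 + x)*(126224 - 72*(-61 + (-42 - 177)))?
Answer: 57103373712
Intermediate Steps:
x = 248368
(141725 + x)*(126224 - 72*(-61 + (-42 - 177))) = (141725 + 248368)*(126224 - 72*(-61 + (-42 - 177))) = 390093*(126224 - 72*(-61 - 219)) = 390093*(126224 - 72*(-280)) = 390093*(126224 + 20160) = 390093*146384 = 57103373712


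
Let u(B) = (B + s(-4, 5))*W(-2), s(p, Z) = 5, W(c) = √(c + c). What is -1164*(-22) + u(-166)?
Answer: 25608 - 322*I ≈ 25608.0 - 322.0*I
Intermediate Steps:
W(c) = √2*√c (W(c) = √(2*c) = √2*√c)
u(B) = 2*I*(5 + B) (u(B) = (B + 5)*(√2*√(-2)) = (5 + B)*(√2*(I*√2)) = (5 + B)*(2*I) = 2*I*(5 + B))
-1164*(-22) + u(-166) = -1164*(-22) + 2*I*(5 - 166) = 25608 + 2*I*(-161) = 25608 - 322*I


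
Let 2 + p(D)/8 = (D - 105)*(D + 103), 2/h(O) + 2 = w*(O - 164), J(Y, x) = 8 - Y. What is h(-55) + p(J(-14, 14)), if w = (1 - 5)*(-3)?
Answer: -109166041/1315 ≈ -83016.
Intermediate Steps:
w = 12 (w = -4*(-3) = 12)
h(O) = 2/(-1970 + 12*O) (h(O) = 2/(-2 + 12*(O - 164)) = 2/(-2 + 12*(-164 + O)) = 2/(-2 + (-1968 + 12*O)) = 2/(-1970 + 12*O))
p(D) = -16 + 8*(-105 + D)*(103 + D) (p(D) = -16 + 8*((D - 105)*(D + 103)) = -16 + 8*((-105 + D)*(103 + D)) = -16 + 8*(-105 + D)*(103 + D))
h(-55) + p(J(-14, 14)) = 1/(-985 + 6*(-55)) + (-86536 - 16*(8 - 1*(-14)) + 8*(8 - 1*(-14))²) = 1/(-985 - 330) + (-86536 - 16*(8 + 14) + 8*(8 + 14)²) = 1/(-1315) + (-86536 - 16*22 + 8*22²) = -1/1315 + (-86536 - 352 + 8*484) = -1/1315 + (-86536 - 352 + 3872) = -1/1315 - 83016 = -109166041/1315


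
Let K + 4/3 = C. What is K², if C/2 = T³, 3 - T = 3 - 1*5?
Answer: 556516/9 ≈ 61835.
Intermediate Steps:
T = 5 (T = 3 - (3 - 1*5) = 3 - (3 - 5) = 3 - 1*(-2) = 3 + 2 = 5)
C = 250 (C = 2*5³ = 2*125 = 250)
K = 746/3 (K = -4/3 + 250 = 746/3 ≈ 248.67)
K² = (746/3)² = 556516/9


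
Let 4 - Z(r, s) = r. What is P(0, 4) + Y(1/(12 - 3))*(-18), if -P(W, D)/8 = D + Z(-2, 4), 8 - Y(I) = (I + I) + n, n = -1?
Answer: -238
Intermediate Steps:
Z(r, s) = 4 - r
Y(I) = 9 - 2*I (Y(I) = 8 - ((I + I) - 1) = 8 - (2*I - 1) = 8 - (-1 + 2*I) = 8 + (1 - 2*I) = 9 - 2*I)
P(W, D) = -48 - 8*D (P(W, D) = -8*(D + (4 - 1*(-2))) = -8*(D + (4 + 2)) = -8*(D + 6) = -8*(6 + D) = -48 - 8*D)
P(0, 4) + Y(1/(12 - 3))*(-18) = (-48 - 8*4) + (9 - 2/(12 - 3))*(-18) = (-48 - 32) + (9 - 2/9)*(-18) = -80 + (9 - 2*⅑)*(-18) = -80 + (9 - 2/9)*(-18) = -80 + (79/9)*(-18) = -80 - 158 = -238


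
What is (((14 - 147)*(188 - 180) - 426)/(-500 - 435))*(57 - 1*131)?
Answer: -22052/187 ≈ -117.93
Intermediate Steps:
(((14 - 147)*(188 - 180) - 426)/(-500 - 435))*(57 - 1*131) = ((-133*8 - 426)/(-935))*(57 - 131) = ((-1064 - 426)*(-1/935))*(-74) = -1490*(-1/935)*(-74) = (298/187)*(-74) = -22052/187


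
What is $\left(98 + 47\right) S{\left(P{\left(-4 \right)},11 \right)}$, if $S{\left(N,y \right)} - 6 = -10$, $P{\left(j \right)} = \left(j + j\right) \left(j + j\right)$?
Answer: $-580$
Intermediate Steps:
$P{\left(j \right)} = 4 j^{2}$ ($P{\left(j \right)} = 2 j 2 j = 4 j^{2}$)
$S{\left(N,y \right)} = -4$ ($S{\left(N,y \right)} = 6 - 10 = -4$)
$\left(98 + 47\right) S{\left(P{\left(-4 \right)},11 \right)} = \left(98 + 47\right) \left(-4\right) = 145 \left(-4\right) = -580$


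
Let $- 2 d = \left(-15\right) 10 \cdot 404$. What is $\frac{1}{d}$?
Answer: $\frac{1}{30300} \approx 3.3003 \cdot 10^{-5}$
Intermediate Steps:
$d = 30300$ ($d = - \frac{\left(-15\right) 10 \cdot 404}{2} = - \frac{\left(-150\right) 404}{2} = \left(- \frac{1}{2}\right) \left(-60600\right) = 30300$)
$\frac{1}{d} = \frac{1}{30300}$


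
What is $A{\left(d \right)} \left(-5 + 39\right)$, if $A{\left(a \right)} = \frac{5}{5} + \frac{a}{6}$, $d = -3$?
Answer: $17$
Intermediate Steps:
$A{\left(a \right)} = 1 + \frac{a}{6}$ ($A{\left(a \right)} = 5 \cdot \frac{1}{5} + a \frac{1}{6} = 1 + \frac{a}{6}$)
$A{\left(d \right)} \left(-5 + 39\right) = \left(1 + \frac{1}{6} \left(-3\right)\right) \left(-5 + 39\right) = \left(1 - \frac{1}{2}\right) 34 = \frac{1}{2} \cdot 34 = 17$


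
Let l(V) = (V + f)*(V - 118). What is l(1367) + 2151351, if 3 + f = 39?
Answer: 3903698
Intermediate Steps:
f = 36 (f = -3 + 39 = 36)
l(V) = (-118 + V)*(36 + V) (l(V) = (V + 36)*(V - 118) = (36 + V)*(-118 + V) = (-118 + V)*(36 + V))
l(1367) + 2151351 = (-4248 + 1367² - 82*1367) + 2151351 = (-4248 + 1868689 - 112094) + 2151351 = 1752347 + 2151351 = 3903698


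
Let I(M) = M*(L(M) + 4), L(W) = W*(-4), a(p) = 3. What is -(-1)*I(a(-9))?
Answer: -24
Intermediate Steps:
L(W) = -4*W
I(M) = M*(4 - 4*M) (I(M) = M*(-4*M + 4) = M*(4 - 4*M))
-(-1)*I(a(-9)) = -(-1)*4*3*(1 - 1*3) = -(-1)*4*3*(1 - 3) = -(-1)*4*3*(-2) = -(-1)*(-24) = -1*24 = -24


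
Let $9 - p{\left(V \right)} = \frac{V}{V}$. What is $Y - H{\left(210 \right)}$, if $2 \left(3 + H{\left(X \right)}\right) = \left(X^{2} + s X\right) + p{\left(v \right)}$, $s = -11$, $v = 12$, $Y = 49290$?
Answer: $28394$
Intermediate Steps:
$p{\left(V \right)} = 8$ ($p{\left(V \right)} = 9 - \frac{V}{V} = 9 - 1 = 8$)
$H{\left(X \right)} = 1 + \frac{X^{2}}{2} - \frac{11 X}{2}$ ($H{\left(X \right)} = -3 + \frac{\left(X^{2} - 11 X\right) + 8}{2} = -3 + \frac{8 + X^{2} - 11 X}{2} = -3 + \left(4 + \frac{X^{2}}{2} - \frac{11 X}{2}\right) = 1 + \frac{X^{2}}{2} - \frac{11 X}{2}$)
$Y - H{\left(210 \right)} = 49290 - \left(1 + \frac{210^{2}}{2} - 1155\right) = 49290 - \left(1 + \frac{1}{2} \cdot 44100 - 1155\right) = 49290 - \left(1 + 22050 - 1155\right) = 49290 - 20896 = 28394$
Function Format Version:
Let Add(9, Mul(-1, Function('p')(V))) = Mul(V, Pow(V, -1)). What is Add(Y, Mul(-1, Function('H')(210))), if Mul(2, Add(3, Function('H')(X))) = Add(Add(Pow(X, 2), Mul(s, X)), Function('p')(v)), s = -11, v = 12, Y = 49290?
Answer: 28394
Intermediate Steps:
Function('p')(V) = 8 (Function('p')(V) = Add(9, Mul(-1, Mul(V, Pow(V, -1)))) = Add(9, Mul(-1, 1)) = Add(9, -1) = 8)
Function('H')(X) = Add(1, Mul(Rational(1, 2), Pow(X, 2)), Mul(Rational(-11, 2), X)) (Function('H')(X) = Add(-3, Mul(Rational(1, 2), Add(Add(Pow(X, 2), Mul(-11, X)), 8))) = Add(-3, Mul(Rational(1, 2), Add(8, Pow(X, 2), Mul(-11, X)))) = Add(-3, Add(4, Mul(Rational(1, 2), Pow(X, 2)), Mul(Rational(-11, 2), X))) = Add(1, Mul(Rational(1, 2), Pow(X, 2)), Mul(Rational(-11, 2), X)))
Add(Y, Mul(-1, Function('H')(210))) = Add(49290, Mul(-1, Add(1, Mul(Rational(1, 2), Pow(210, 2)), Mul(Rational(-11, 2), 210)))) = Add(49290, Mul(-1, Add(1, Mul(Rational(1, 2), 44100), -1155))) = Add(49290, Mul(-1, Add(1, 22050, -1155))) = Add(49290, Mul(-1, 20896)) = Add(49290, -20896) = 28394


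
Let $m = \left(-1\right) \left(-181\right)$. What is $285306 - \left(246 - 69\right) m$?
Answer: $253269$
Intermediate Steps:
$m = 181$
$285306 - \left(246 - 69\right) m = 285306 - \left(246 - 69\right) 181 = 285306 - 177 \cdot 181 = 285306 - 32037 = 253269$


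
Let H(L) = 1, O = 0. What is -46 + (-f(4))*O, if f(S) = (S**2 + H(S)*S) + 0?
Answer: -46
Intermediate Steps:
f(S) = S + S**2 (f(S) = (S**2 + 1*S) + 0 = (S**2 + S) + 0 = (S + S**2) + 0 = S + S**2)
-46 + (-f(4))*O = -46 - 4*(1 + 4)*0 = -46 - 4*5*0 = -46 - 1*20*0 = -46 - 20*0 = -46 + 0 = -46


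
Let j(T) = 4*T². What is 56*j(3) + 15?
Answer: 2031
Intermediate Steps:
56*j(3) + 15 = 56*(4*3²) + 15 = 56*(4*9) + 15 = 56*36 + 15 = 2016 + 15 = 2031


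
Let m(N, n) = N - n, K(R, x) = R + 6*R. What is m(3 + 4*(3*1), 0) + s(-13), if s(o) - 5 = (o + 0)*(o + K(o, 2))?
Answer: 1372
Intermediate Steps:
K(R, x) = 7*R
s(o) = 5 + 8*o² (s(o) = 5 + (o + 0)*(o + 7*o) = 5 + o*(8*o) = 5 + 8*o²)
m(3 + 4*(3*1), 0) + s(-13) = ((3 + 4*(3*1)) - 1*0) + (5 + 8*(-13)²) = ((3 + 4*3) + 0) + (5 + 8*169) = ((3 + 12) + 0) + (5 + 1352) = (15 + 0) + 1357 = 15 + 1357 = 1372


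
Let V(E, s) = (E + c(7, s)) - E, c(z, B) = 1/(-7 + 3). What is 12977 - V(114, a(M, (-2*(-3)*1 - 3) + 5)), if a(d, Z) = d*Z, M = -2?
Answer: 51909/4 ≈ 12977.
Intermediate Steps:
c(z, B) = -1/4 (c(z, B) = 1/(-4) = -1/4)
a(d, Z) = Z*d
V(E, s) = -1/4 (V(E, s) = (E - 1/4) - E = (-1/4 + E) - E = -1/4)
12977 - V(114, a(M, (-2*(-3)*1 - 3) + 5)) = 12977 - 1*(-1/4) = 12977 + 1/4 = 51909/4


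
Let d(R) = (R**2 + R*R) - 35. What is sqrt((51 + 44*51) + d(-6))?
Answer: 2*sqrt(583) ≈ 48.291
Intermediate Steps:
d(R) = -35 + 2*R**2 (d(R) = (R**2 + R**2) - 35 = 2*R**2 - 35 = -35 + 2*R**2)
sqrt((51 + 44*51) + d(-6)) = sqrt((51 + 44*51) + (-35 + 2*(-6)**2)) = sqrt((51 + 2244) + (-35 + 2*36)) = sqrt(2295 + (-35 + 72)) = sqrt(2295 + 37) = sqrt(2332) = 2*sqrt(583)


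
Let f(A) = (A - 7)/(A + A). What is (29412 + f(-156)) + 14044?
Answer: 13558435/312 ≈ 43457.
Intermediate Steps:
f(A) = (-7 + A)/(2*A) (f(A) = (-7 + A)/((2*A)) = (-7 + A)*(1/(2*A)) = (-7 + A)/(2*A))
(29412 + f(-156)) + 14044 = (29412 + (½)*(-7 - 156)/(-156)) + 14044 = (29412 + (½)*(-1/156)*(-163)) + 14044 = (29412 + 163/312) + 14044 = 9176707/312 + 14044 = 13558435/312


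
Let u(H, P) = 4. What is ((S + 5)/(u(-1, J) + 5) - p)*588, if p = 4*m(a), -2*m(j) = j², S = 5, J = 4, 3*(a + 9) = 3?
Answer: 227752/3 ≈ 75917.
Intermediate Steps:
a = -8 (a = -9 + (⅓)*3 = -9 + 1 = -8)
m(j) = -j²/2
p = -128 (p = 4*(-½*(-8)²) = 4*(-½*64) = 4*(-32) = -128)
((S + 5)/(u(-1, J) + 5) - p)*588 = ((5 + 5)/(4 + 5) - 1*(-128))*588 = (10/9 + 128)*588 = (1162/9)*588 = 227752/3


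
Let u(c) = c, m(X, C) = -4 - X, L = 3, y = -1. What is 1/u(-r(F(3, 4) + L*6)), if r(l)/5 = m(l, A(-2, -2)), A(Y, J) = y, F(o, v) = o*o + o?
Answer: 1/170 ≈ 0.0058824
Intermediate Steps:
F(o, v) = o + o² (F(o, v) = o² + o = o + o²)
A(Y, J) = -1
r(l) = -20 - 5*l (r(l) = 5*(-4 - l) = -20 - 5*l)
1/u(-r(F(3, 4) + L*6)) = 1/(-(-20 - 5*(3*(1 + 3) + 3*6))) = 1/(-(-20 - 5*(3*4 + 18))) = 1/(-(-20 - 5*(12 + 18))) = 1/(-(-20 - 5*30)) = 1/(-(-20 - 150)) = 1/(-1*(-170)) = 1/170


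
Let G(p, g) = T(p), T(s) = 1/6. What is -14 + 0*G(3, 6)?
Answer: -14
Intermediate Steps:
T(s) = ⅙
G(p, g) = ⅙
-14 + 0*G(3, 6) = -14 + 0*(⅙) = -14 + 0 = -14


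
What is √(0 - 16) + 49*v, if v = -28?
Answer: -1372 + 4*I ≈ -1372.0 + 4.0*I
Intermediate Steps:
√(0 - 16) + 49*v = √(0 - 16) + 49*(-28) = √(-16) - 1372 = 4*I - 1372 = -1372 + 4*I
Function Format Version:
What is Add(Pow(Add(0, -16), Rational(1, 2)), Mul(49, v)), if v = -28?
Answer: Add(-1372, Mul(4, I)) ≈ Add(-1372.0, Mul(4.0000, I))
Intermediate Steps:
Add(Pow(Add(0, -16), Rational(1, 2)), Mul(49, v)) = Add(Pow(Add(0, -16), Rational(1, 2)), Mul(49, -28)) = Add(Pow(-16, Rational(1, 2)), -1372) = Add(Mul(4, I), -1372) = Add(-1372, Mul(4, I))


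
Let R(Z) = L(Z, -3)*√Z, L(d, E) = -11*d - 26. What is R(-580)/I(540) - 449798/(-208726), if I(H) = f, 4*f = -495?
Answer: 224899/104363 - 5648*I*√145/55 ≈ 2.155 - 1236.6*I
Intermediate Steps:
f = -495/4 (f = (¼)*(-495) = -495/4 ≈ -123.75)
L(d, E) = -26 - 11*d
I(H) = -495/4
R(Z) = √Z*(-26 - 11*Z) (R(Z) = (-26 - 11*Z)*√Z = √Z*(-26 - 11*Z))
R(-580)/I(540) - 449798/(-208726) = (√(-580)*(-26 - 11*(-580)))/(-495/4) - 449798/(-208726) = ((2*I*√145)*(-26 + 6380))*(-4/495) - 449798*(-1/208726) = ((2*I*√145)*6354)*(-4/495) + 224899/104363 = (12708*I*√145)*(-4/495) + 224899/104363 = -5648*I*√145/55 + 224899/104363 = 224899/104363 - 5648*I*√145/55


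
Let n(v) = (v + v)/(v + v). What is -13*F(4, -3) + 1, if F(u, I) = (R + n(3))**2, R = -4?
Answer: -116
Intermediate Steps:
n(v) = 1 (n(v) = (2*v)/((2*v)) = (2*v)*(1/(2*v)) = 1)
F(u, I) = 9 (F(u, I) = (-4 + 1)**2 = (-3)**2 = 9)
-13*F(4, -3) + 1 = -13*9 + 1 = -117 + 1 = -116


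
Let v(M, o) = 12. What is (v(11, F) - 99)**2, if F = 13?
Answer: 7569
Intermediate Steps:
(v(11, F) - 99)**2 = (12 - 99)**2 = (-87)**2 = 7569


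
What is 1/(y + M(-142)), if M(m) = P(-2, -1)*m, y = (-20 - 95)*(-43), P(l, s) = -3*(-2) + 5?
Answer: 1/3383 ≈ 0.00029560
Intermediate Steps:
P(l, s) = 11 (P(l, s) = 6 + 5 = 11)
y = 4945 (y = -115*(-43) = 4945)
M(m) = 11*m
1/(y + M(-142)) = 1/(4945 + 11*(-142)) = 1/(4945 - 1562) = 1/3383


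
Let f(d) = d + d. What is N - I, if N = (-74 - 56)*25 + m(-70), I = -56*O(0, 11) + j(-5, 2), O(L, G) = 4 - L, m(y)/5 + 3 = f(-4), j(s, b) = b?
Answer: -3083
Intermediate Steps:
f(d) = 2*d
m(y) = -55 (m(y) = -15 + 5*(2*(-4)) = -15 + 5*(-8) = -15 - 40 = -55)
I = -222 (I = -56*(4 - 1*0) + 2 = -56*(4 + 0) + 2 = -56*4 + 2 = -224 + 2 = -222)
N = -3305 (N = (-74 - 56)*25 - 55 = -130*25 - 55 = -3250 - 55 = -3305)
N - I = -3305 - 1*(-222) = -3305 + 222 = -3083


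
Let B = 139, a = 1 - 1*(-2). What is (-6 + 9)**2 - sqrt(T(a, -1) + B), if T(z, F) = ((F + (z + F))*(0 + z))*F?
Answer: 9 - 2*sqrt(34) ≈ -2.6619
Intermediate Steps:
a = 3 (a = 1 + 2 = 3)
T(z, F) = F*z*(z + 2*F) (T(z, F) = ((F + (F + z))*z)*F = ((z + 2*F)*z)*F = (z*(z + 2*F))*F = F*z*(z + 2*F))
(-6 + 9)**2 - sqrt(T(a, -1) + B) = (-6 + 9)**2 - sqrt(-1*3*(3 + 2*(-1)) + 139) = 3**2 - sqrt(-1*3*(3 - 2) + 139) = 9 - sqrt(-1*3*1 + 139) = 9 - sqrt(-3 + 139) = 9 - sqrt(136) = 9 - 2*sqrt(34)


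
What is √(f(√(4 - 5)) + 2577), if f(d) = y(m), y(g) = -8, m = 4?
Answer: √2569 ≈ 50.685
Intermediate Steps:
f(d) = -8
√(f(√(4 - 5)) + 2577) = √(-8 + 2577) = √2569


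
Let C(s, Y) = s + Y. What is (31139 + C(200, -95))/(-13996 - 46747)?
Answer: -31244/60743 ≈ -0.51436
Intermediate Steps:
C(s, Y) = Y + s
(31139 + C(200, -95))/(-13996 - 46747) = (31139 + (-95 + 200))/(-13996 - 46747) = (31139 + 105)/(-60743) = 31244*(-1/60743) = -31244/60743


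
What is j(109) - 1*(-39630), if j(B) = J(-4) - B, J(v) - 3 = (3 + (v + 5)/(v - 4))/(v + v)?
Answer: 2529513/64 ≈ 39524.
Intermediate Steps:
J(v) = 3 + (3 + (5 + v)/(-4 + v))/(2*v) (J(v) = 3 + (3 + (v + 5)/(v - 4))/(v + v) = 3 + (3 + (5 + v)/(-4 + v))/((2*v)) = 3 + (3 + (5 + v)/(-4 + v))*(1/(2*v)) = 3 + (3 + (5 + v)/(-4 + v))/(2*v))
j(B) = 169/64 - B (j(B) = (½)*(-7 - 20*(-4) + 6*(-4)²)/(-4*(-4 - 4)) - B = (½)*(-¼)*(-7 + 80 + 6*16)/(-8) - B = (½)*(-¼)*(-⅛)*(-7 + 80 + 96) - B = (½)*(-¼)*(-⅛)*169 - B = 169/64 - B)
j(109) - 1*(-39630) = (169/64 - 1*109) - 1*(-39630) = (169/64 - 109) + 39630 = -6807/64 + 39630 = 2529513/64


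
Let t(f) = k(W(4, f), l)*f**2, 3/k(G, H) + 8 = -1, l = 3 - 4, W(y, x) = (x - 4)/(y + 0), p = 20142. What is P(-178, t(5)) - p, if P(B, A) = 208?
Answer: -19934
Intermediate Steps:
W(y, x) = (-4 + x)/y
l = -1
k(G, H) = -1/3 (k(G, H) = 3/(-8 - 1) = 3/(-9) = 3*(-1/9) = -1/3)
t(f) = -f**2/3
P(-178, t(5)) - p = 208 - 1*20142 = 208 - 20142 = -19934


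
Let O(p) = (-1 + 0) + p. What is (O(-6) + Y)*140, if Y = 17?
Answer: 1400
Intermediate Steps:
O(p) = -1 + p
(O(-6) + Y)*140 = ((-1 - 6) + 17)*140 = (-7 + 17)*140 = 10*140 = 1400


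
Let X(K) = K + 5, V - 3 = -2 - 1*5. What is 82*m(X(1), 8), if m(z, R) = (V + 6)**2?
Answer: 328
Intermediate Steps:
V = -4 (V = 3 + (-2 - 1*5) = 3 + (-2 - 5) = 3 - 7 = -4)
X(K) = 5 + K
m(z, R) = 4 (m(z, R) = (-4 + 6)**2 = 2**2 = 4)
82*m(X(1), 8) = 82*4 = 328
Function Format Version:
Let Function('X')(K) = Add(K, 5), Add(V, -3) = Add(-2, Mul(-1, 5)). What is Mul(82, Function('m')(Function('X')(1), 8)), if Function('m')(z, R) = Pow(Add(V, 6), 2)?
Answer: 328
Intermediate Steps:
V = -4 (V = Add(3, Add(-2, Mul(-1, 5))) = Add(3, Add(-2, -5)) = Add(3, -7) = -4)
Function('X')(K) = Add(5, K)
Function('m')(z, R) = 4 (Function('m')(z, R) = Pow(Add(-4, 6), 2) = Pow(2, 2) = 4)
Mul(82, Function('m')(Function('X')(1), 8)) = Mul(82, 4) = 328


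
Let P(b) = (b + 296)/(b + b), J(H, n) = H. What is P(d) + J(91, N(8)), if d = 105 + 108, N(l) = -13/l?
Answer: 39275/426 ≈ 92.195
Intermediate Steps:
d = 213
P(b) = (296 + b)/(2*b) (P(b) = (296 + b)/((2*b)) = (296 + b)*(1/(2*b)) = (296 + b)/(2*b))
P(d) + J(91, N(8)) = (½)*(296 + 213)/213 + 91 = (½)*(1/213)*509 + 91 = 509/426 + 91 = 39275/426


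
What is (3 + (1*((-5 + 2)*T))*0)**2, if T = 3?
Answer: 9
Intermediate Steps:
(3 + (1*((-5 + 2)*T))*0)**2 = (3 + (1*((-5 + 2)*3))*0)**2 = (3 + (1*(-3*3))*0)**2 = (3 + (1*(-9))*0)**2 = (3 - 9*0)**2 = (3 + 0)**2 = 3**2 = 9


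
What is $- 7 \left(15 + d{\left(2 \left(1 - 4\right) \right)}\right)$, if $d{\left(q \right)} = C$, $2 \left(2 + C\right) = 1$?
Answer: $- \frac{189}{2} \approx -94.5$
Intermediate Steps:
$C = - \frac{3}{2}$ ($C = -2 + \frac{1}{2} \cdot 1 = -2 + \frac{1}{2} = - \frac{3}{2} \approx -1.5$)
$d{\left(q \right)} = - \frac{3}{2}$
$- 7 \left(15 + d{\left(2 \left(1 - 4\right) \right)}\right) = - 7 \left(15 - \frac{3}{2}\right) = \left(-7\right) \frac{27}{2} = - \frac{189}{2}$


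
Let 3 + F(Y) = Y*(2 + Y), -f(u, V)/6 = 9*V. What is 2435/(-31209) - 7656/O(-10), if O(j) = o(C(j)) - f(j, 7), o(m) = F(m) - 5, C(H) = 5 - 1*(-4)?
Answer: -240078119/14637021 ≈ -16.402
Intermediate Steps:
f(u, V) = -54*V
F(Y) = -3 + Y*(2 + Y)
C(H) = 9 (C(H) = 5 + 4 = 9)
o(m) = -8 + m² + 2*m (o(m) = (-3 + m² + 2*m) - 5 = -8 + m² + 2*m)
O(j) = 469 (O(j) = (-8 + 9² + 2*9) - (-54)*7 = (-8 + 81 + 18) - 1*(-378) = 91 + 378 = 469)
2435/(-31209) - 7656/O(-10) = 2435/(-31209) - 7656/469 = 2435*(-1/31209) - 7656*1/469 = -2435/31209 - 7656/469 = -240078119/14637021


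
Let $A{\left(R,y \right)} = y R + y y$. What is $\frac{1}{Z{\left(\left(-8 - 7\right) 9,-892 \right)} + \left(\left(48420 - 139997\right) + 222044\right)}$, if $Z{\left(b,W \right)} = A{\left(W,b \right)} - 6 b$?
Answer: $\frac{1}{269922} \approx 3.7048 \cdot 10^{-6}$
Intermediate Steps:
$A{\left(R,y \right)} = y^{2} + R y$ ($A{\left(R,y \right)} = R y + y^{2} = y^{2} + R y$)
$Z{\left(b,W \right)} = - 6 b + b \left(W + b\right)$ ($Z{\left(b,W \right)} = b \left(W + b\right) - 6 b = - 6 b + b \left(W + b\right)$)
$\frac{1}{Z{\left(\left(-8 - 7\right) 9,-892 \right)} + \left(\left(48420 - 139997\right) + 222044\right)} = \frac{1}{\left(-8 - 7\right) 9 \left(-6 - 892 + \left(-8 - 7\right) 9\right) + \left(\left(48420 - 139997\right) + 222044\right)} = \frac{1}{\left(-15\right) 9 \left(-6 - 892 - 135\right) + \left(-91577 + 222044\right)} = \frac{1}{- 135 \left(-6 - 892 - 135\right) + 130467} = \frac{1}{\left(-135\right) \left(-1033\right) + 130467} = \frac{1}{139455 + 130467} = \frac{1}{269922}$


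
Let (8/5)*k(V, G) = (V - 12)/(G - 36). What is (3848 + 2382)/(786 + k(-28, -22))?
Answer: 361340/45613 ≈ 7.9219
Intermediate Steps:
k(V, G) = 5*(-12 + V)/(8*(-36 + G)) (k(V, G) = 5*((V - 12)/(G - 36))/8 = 5*((-12 + V)/(-36 + G))/8 = 5*(-12 + V)/(8*(-36 + G)))
(3848 + 2382)/(786 + k(-28, -22)) = (3848 + 2382)/(786 + 5*(-12 - 28)/(8*(-36 - 22))) = 6230/(786 + (5/8)*(-40)/(-58)) = 6230/(786 + (5/8)*(-1/58)*(-40)) = 6230/(786 + 25/58) = 6230/(45613/58) = 6230*(58/45613) = 361340/45613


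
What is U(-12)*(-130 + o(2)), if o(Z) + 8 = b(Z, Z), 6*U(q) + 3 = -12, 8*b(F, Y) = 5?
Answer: 5495/16 ≈ 343.44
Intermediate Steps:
b(F, Y) = 5/8 (b(F, Y) = (⅛)*5 = 5/8)
U(q) = -5/2 (U(q) = -½ + (⅙)*(-12) = -½ - 2 = -5/2)
o(Z) = -59/8 (o(Z) = -8 + 5/8 = -59/8)
U(-12)*(-130 + o(2)) = -5*(-130 - 59/8)/2 = -5/2*(-1099/8) = 5495/16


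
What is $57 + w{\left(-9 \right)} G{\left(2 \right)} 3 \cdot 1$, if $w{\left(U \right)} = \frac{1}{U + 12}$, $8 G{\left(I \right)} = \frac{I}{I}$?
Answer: $\frac{457}{8} \approx 57.125$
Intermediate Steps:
$G{\left(I \right)} = \frac{1}{8}$ ($G{\left(I \right)} = \frac{I \frac{1}{I}}{8} = \frac{1}{8} \cdot 1 = \frac{1}{8}$)
$w{\left(U \right)} = \frac{1}{12 + U}$
$57 + w{\left(-9 \right)} G{\left(2 \right)} 3 \cdot 1 = 57 + \frac{\frac{1}{8} \cdot 3 \cdot 1}{12 - 9} = 57 + \frac{\frac{3}{8} \cdot 1}{3} = 57 + \frac{1}{3} \cdot \frac{3}{8} = 57 + \frac{1}{8} = \frac{457}{8}$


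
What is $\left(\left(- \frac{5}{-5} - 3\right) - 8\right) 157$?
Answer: $-1570$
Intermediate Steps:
$\left(\left(- \frac{5}{-5} - 3\right) - 8\right) 157 = \left(\left(\left(-5\right) \left(- \frac{1}{5}\right) - 3\right) - 8\right) 157 = \left(\left(1 - 3\right) - 8\right) 157 = \left(-2 - 8\right) 157 = \left(-10\right) 157 = -1570$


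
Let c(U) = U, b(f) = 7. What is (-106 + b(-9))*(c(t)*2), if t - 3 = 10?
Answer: -2574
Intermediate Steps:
t = 13 (t = 3 + 10 = 13)
(-106 + b(-9))*(c(t)*2) = (-106 + 7)*(13*2) = -99*26 = -2574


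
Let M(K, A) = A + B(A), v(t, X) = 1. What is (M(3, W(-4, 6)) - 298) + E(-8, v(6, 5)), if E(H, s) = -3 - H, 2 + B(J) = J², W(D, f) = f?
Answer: -253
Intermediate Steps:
B(J) = -2 + J²
M(K, A) = -2 + A + A² (M(K, A) = A + (-2 + A²) = -2 + A + A²)
(M(3, W(-4, 6)) - 298) + E(-8, v(6, 5)) = ((-2 + 6 + 6²) - 298) + (-3 - 1*(-8)) = ((-2 + 6 + 36) - 298) + (-3 + 8) = (40 - 298) + 5 = -258 + 5 = -253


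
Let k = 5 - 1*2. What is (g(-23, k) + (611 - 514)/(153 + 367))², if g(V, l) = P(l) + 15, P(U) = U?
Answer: 89434849/270400 ≈ 330.75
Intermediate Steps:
k = 3 (k = 5 - 2 = 3)
g(V, l) = 15 + l (g(V, l) = l + 15 = 15 + l)
(g(-23, k) + (611 - 514)/(153 + 367))² = ((15 + 3) + (611 - 514)/(153 + 367))² = (18 + 97/520)² = (9457/520)² = 89434849/270400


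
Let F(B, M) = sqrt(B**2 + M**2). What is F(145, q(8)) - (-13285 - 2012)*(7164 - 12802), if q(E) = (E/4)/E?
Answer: -86244486 + sqrt(336401)/4 ≈ -8.6244e+7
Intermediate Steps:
q(E) = 1/4 (q(E) = (E*(1/4))/E = (E/4)/E = 1/4)
F(145, q(8)) - (-13285 - 2012)*(7164 - 12802) = sqrt(145**2 + (1/4)**2) - (-13285 - 2012)*(7164 - 12802) = sqrt(21025 + 1/16) - (-15297)*(-5638) = sqrt(336401/16) - 1*86244486 = sqrt(336401)/4 - 86244486 = -86244486 + sqrt(336401)/4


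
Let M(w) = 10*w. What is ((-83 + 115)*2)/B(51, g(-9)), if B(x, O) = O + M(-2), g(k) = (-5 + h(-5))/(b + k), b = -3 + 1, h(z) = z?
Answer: -352/105 ≈ -3.3524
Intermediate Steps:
b = -2
g(k) = -10/(-2 + k) (g(k) = (-5 - 5)/(-2 + k) = -10/(-2 + k))
B(x, O) = -20 + O (B(x, O) = O + 10*(-2) = O - 20 = -20 + O)
((-83 + 115)*2)/B(51, g(-9)) = ((-83 + 115)*2)/(-20 - 10/(-2 - 9)) = (32*2)/(-20 - 10/(-11)) = 64/(-20 - 10*(-1/11)) = 64/(-20 + 10/11) = 64/(-210/11) = 64*(-11/210) = -352/105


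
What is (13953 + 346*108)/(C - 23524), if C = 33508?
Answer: 17107/3328 ≈ 5.1403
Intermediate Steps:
(13953 + 346*108)/(C - 23524) = (13953 + 346*108)/(33508 - 23524) = (13953 + 37368)/9984 = 51321*(1/9984) = 17107/3328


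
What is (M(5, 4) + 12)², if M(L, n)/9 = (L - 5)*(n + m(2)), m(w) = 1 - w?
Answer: 144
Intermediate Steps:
M(L, n) = 9*(-1 + n)*(-5 + L) (M(L, n) = 9*((L - 5)*(n + (1 - 1*2))) = 9*((-5 + L)*(n + (1 - 2))) = 9*((-5 + L)*(n - 1)) = 9*((-5 + L)*(-1 + n)) = 9*((-1 + n)*(-5 + L)) = 9*(-1 + n)*(-5 + L))
(M(5, 4) + 12)² = ((45 - 45*4 - 9*5 + 9*5*4) + 12)² = ((45 - 180 - 45 + 180) + 12)² = (0 + 12)² = 12² = 144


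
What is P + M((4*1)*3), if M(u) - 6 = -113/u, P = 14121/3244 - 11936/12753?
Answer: 3682/10342683 ≈ 0.00035600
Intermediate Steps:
P = 141364729/41370732 (P = 14121*(1/3244) - 11936*1/12753 = 14121/3244 - 11936/12753 = 141364729/41370732 ≈ 3.4170)
M(u) = 6 - 113/u
P + M((4*1)*3) = 141364729/41370732 + (6 - 113/((4*1)*3)) = 141364729/41370732 + (6 - 113/(4*3)) = 141364729/41370732 + (6 - 113/12) = 141364729/41370732 - 41/12 = 3682/10342683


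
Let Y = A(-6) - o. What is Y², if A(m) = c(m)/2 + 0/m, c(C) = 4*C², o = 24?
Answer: 2304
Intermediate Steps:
A(m) = 2*m² (A(m) = (4*m²)/2 + 0/m = (4*m²)*(½) + 0 = 2*m² + 0 = 2*m²)
Y = 48 (Y = 2*(-6)² - 1*24 = 2*36 - 24 = 72 - 24 = 48)
Y² = 48² = 2304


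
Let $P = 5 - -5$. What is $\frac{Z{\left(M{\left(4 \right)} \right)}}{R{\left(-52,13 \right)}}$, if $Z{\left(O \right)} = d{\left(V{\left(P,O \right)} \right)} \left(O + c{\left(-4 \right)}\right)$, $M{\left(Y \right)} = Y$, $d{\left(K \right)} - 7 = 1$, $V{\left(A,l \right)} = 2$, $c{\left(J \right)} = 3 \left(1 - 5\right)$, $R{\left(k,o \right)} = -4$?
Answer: $16$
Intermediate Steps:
$c{\left(J \right)} = -12$ ($c{\left(J \right)} = 3 \left(-4\right) = -12$)
$P = 10$ ($P = 5 + 5 = 10$)
$d{\left(K \right)} = 8$ ($d{\left(K \right)} = 7 + 1 = 8$)
$Z{\left(O \right)} = -96 + 8 O$ ($Z{\left(O \right)} = 8 \left(O - 12\right) = 8 \left(-12 + O\right) = -96 + 8 O$)
$\frac{Z{\left(M{\left(4 \right)} \right)}}{R{\left(-52,13 \right)}} = \frac{-96 + 8 \cdot 4}{-4} = \left(-96 + 32\right) \left(- \frac{1}{4}\right) = \left(-64\right) \left(- \frac{1}{4}\right) = 16$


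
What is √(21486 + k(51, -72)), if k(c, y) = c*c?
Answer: √24087 ≈ 155.20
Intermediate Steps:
k(c, y) = c²
√(21486 + k(51, -72)) = √(21486 + 51²) = √(21486 + 2601) = √24087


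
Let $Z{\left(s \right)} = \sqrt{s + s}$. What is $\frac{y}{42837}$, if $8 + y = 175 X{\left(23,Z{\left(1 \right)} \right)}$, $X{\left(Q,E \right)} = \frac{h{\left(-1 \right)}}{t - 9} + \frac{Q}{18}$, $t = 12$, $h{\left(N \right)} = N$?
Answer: $\frac{2831}{771066} \approx 0.0036715$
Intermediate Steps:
$Z{\left(s \right)} = \sqrt{2} \sqrt{s}$ ($Z{\left(s \right)} = \sqrt{2 s} = \sqrt{2} \sqrt{s}$)
$X{\left(Q,E \right)} = - \frac{1}{3} + \frac{Q}{18}$ ($X{\left(Q,E \right)} = - \frac{1}{12 - 9} + \frac{Q}{18} = - \frac{1}{3} + Q \frac{1}{18} = \left(-1\right) \frac{1}{3} + \frac{Q}{18} = - \frac{1}{3} + \frac{Q}{18}$)
$y = \frac{2831}{18}$ ($y = -8 + 175 \left(- \frac{1}{3} + \frac{1}{18} \cdot 23\right) = -8 + 175 \left(- \frac{1}{3} + \frac{23}{18}\right) = -8 + 175 \cdot \frac{17}{18} = -8 + \frac{2975}{18} = \frac{2831}{18} \approx 157.28$)
$\frac{y}{42837} = \frac{2831}{18 \cdot 42837} = \frac{2831}{18} \cdot \frac{1}{42837} = \frac{2831}{771066}$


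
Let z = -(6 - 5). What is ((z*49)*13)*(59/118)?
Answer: -637/2 ≈ -318.50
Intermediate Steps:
z = -1 (z = -1*1 = -1)
((z*49)*13)*(59/118) = (-1*49*13)*(59/118) = (-49*13)*(59*(1/118)) = -637*½ = -637/2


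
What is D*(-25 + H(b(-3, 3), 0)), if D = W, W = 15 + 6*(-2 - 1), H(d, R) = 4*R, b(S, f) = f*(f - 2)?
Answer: 75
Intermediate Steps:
b(S, f) = f*(-2 + f)
W = -3 (W = 15 + 6*(-3) = 15 - 18 = -3)
D = -3
D*(-25 + H(b(-3, 3), 0)) = -3*(-25 + 4*0) = -3*(-25 + 0) = -3*(-25) = 75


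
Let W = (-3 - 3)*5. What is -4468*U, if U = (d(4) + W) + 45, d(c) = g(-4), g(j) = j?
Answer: -49148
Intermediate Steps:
d(c) = -4
W = -30 (W = -6*5 = -30)
U = 11 (U = (-4 - 30) + 45 = -34 + 45 = 11)
-4468*U = -4468*11 = -49148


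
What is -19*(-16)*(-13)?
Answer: -3952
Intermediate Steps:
-19*(-16)*(-13) = 304*(-13) = -3952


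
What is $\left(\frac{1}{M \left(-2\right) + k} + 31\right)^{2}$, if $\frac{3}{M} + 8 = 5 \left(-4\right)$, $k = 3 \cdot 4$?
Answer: $\frac{28249225}{29241} \approx 966.08$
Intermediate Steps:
$k = 12$
$M = - \frac{3}{28}$ ($M = \frac{3}{-8 + 5 \left(-4\right)} = \frac{3}{-8 - 20} = \frac{3}{-28} = 3 \left(- \frac{1}{28}\right) = - \frac{3}{28} \approx -0.10714$)
$\left(\frac{1}{M \left(-2\right) + k} + 31\right)^{2} = \left(\frac{1}{\left(- \frac{3}{28}\right) \left(-2\right) + 12} + 31\right)^{2} = \left(\frac{1}{\frac{3}{14} + 12} + 31\right)^{2} = \left(\frac{1}{\frac{171}{14}} + 31\right)^{2} = \left(\frac{14}{171} + 31\right)^{2} = \left(\frac{5315}{171}\right)^{2} = \frac{28249225}{29241}$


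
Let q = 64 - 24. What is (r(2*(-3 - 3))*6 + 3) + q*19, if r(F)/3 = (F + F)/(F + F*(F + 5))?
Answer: 757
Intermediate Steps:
r(F) = 6*F/(F + F*(5 + F)) (r(F) = 3*((F + F)/(F + F*(F + 5))) = 3*((2*F)/(F + F*(5 + F))) = 3*(2*F/(F + F*(5 + F))) = 6*F/(F + F*(5 + F)))
q = 40
(r(2*(-3 - 3))*6 + 3) + q*19 = ((6/(6 + 2*(-3 - 3)))*6 + 3) + 40*19 = ((6/(6 + 2*(-6)))*6 + 3) + 760 = ((6/(6 - 12))*6 + 3) + 760 = ((6/(-6))*6 + 3) + 760 = ((6*(-1/6))*6 + 3) + 760 = (-1*6 + 3) + 760 = (-6 + 3) + 760 = -3 + 760 = 757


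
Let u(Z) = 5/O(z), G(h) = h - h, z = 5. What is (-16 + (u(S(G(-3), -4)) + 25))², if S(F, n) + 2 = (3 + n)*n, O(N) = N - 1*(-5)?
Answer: 361/4 ≈ 90.250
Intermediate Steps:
G(h) = 0
O(N) = 5 + N (O(N) = N + 5 = 5 + N)
S(F, n) = -2 + n*(3 + n) (S(F, n) = -2 + (3 + n)*n = -2 + n*(3 + n))
u(Z) = ½ (u(Z) = 5/(5 + 5) = 5/10 = 5*(⅒) = ½)
(-16 + (u(S(G(-3), -4)) + 25))² = (-16 + (½ + 25))² = (-16 + 51/2)² = (19/2)² = 361/4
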